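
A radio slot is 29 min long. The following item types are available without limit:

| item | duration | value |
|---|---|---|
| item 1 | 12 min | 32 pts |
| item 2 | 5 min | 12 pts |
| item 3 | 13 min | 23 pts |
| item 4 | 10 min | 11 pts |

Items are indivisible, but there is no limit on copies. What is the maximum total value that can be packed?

Best value-per-unit is item 1 at 32/12; filling with it alone gives 2×32 = 64.
Optimal mix: 2×item 1 + 1×item 2 → duration 29, value 76.

76 pts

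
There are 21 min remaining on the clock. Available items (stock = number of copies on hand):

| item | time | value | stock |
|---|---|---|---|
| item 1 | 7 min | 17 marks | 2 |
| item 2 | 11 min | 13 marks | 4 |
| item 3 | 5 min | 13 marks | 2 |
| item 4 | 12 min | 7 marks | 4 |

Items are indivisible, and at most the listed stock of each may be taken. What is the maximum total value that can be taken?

47 marks

Top feasible selections:
- 2×item 1 + 1×item 3: time 19, value 47
- 1×item 1 + 2×item 3: time 17, value 43
Best: 47 marks.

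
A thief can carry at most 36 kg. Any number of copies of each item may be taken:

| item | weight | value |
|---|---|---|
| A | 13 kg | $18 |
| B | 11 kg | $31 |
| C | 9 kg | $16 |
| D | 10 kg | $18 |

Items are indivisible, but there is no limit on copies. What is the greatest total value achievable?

$93

Best value-per-unit is B at 31/11, and filling with it alone uses weight 3×11=33. No mix of the others beats 3×31 = 93.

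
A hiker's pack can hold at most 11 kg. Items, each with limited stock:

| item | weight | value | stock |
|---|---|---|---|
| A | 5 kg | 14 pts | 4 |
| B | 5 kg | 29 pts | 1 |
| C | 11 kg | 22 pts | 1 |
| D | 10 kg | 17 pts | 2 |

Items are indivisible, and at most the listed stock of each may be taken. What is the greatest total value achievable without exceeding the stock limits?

Top feasible selections:
- 1×A + 1×B: weight 10, value 43
- 1×B: weight 5, value 29
Best: 43 pts.

43 pts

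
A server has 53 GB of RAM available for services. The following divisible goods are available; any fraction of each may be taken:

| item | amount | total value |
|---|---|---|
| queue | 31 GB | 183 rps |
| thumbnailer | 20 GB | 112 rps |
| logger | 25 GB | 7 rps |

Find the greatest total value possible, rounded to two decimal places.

295.56

Take in order of value per unit:
- queue (183/31 per unit): all 31 → value 183, running total 183.00
- thumbnailer (112/20 per unit): all 20 → value 112, running total 295.00
- logger (7/25 per unit): 2 of 25 → value 2×7/25 = 0.5600, running total 295.56
Total 295.56.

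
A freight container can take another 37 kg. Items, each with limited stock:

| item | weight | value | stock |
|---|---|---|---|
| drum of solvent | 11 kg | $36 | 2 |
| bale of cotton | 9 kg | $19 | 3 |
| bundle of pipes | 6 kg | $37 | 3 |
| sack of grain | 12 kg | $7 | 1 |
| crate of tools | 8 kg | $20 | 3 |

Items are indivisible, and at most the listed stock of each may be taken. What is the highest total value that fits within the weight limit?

$167

Best selections within weight 37 and stock limits:
- 1×drum of solvent + 3×bundle of pipes + 1×crate of tools: weight 37, value 167
- 3×bundle of pipes + 2×crate of tools: weight 34, value 151
- 1×bale of cotton + 3×bundle of pipes + 1×crate of tools: weight 35, value 150
- 2×bale of cotton + 3×bundle of pipes: weight 36, value 149
Best: $167.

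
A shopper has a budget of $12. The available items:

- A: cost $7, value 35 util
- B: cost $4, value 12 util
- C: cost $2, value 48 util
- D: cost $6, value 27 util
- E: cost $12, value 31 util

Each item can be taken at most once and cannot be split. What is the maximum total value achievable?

87 util

This is a 0/1 knapsack; check combinations near the capacity.
- B+C+D: cost 4+2+6=12, value 12+48+27=87
- A+C: cost 7+2=9, value 35+48=83
- C+D: cost 2+6=8, value 48+27=75
- B+C: cost 4+2=6, value 12+48=60
Best: 87 util.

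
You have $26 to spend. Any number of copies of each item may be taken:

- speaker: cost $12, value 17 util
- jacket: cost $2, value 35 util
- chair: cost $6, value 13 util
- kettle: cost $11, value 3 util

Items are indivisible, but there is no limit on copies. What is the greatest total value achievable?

455 util

Best value-per-unit is jacket at 35/2, and filling with it alone uses cost 13×2=26. No mix of the others beats 13×35 = 455.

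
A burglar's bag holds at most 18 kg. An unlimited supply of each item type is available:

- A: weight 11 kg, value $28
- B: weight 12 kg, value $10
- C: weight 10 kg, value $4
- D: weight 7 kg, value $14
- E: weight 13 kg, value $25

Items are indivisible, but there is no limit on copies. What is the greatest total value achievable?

Best value-per-unit is A at 28/11; filling with it alone gives 1×28 = 28.
Optimal mix: 1×A + 1×D → weight 18, value 42.

$42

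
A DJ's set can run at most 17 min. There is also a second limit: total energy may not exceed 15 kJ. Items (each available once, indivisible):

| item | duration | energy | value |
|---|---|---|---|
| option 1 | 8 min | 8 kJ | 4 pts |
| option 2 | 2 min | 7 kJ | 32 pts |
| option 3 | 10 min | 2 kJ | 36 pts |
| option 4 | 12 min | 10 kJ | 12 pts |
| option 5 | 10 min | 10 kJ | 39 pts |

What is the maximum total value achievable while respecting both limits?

68 pts

Feasible sets respecting both limits:
- option 2+option 3: duration 12, energy 9, value 68
- option 5: duration 10, energy 10, value 39
- option 1+option 2: duration 10, energy 15, value 36
Best: 68 pts.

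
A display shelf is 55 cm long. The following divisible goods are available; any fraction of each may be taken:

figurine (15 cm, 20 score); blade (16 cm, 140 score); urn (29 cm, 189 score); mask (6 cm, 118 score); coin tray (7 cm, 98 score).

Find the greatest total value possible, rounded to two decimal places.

Take in order of value per unit:
- mask (118/6 per unit): all 6 → value 118, running total 118.00
- coin tray (98/7 per unit): all 7 → value 98, running total 216.00
- blade (140/16 per unit): all 16 → value 140, running total 356.00
- urn (189/29 per unit): 26 of 29 → value 26×189/29 = 169.4483, running total 525.45
Total 525.45.

525.45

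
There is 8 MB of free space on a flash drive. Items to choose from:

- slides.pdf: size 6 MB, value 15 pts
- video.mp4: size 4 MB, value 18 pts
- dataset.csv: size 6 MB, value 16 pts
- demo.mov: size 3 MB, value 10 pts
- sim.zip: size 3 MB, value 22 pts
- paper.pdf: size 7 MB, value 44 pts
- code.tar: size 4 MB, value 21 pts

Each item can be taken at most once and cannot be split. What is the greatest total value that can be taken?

Check high-value combinations within 8 MB:
- paper.pdf: size 7, value 44
- sim.zip+code.tar: size 3+4=7, value 22+21=43
- video.mp4+sim.zip: size 4+3=7, value 18+22=40
- video.mp4+code.tar: size 4+4=8, value 18+21=39
Best: 44 pts.

44 pts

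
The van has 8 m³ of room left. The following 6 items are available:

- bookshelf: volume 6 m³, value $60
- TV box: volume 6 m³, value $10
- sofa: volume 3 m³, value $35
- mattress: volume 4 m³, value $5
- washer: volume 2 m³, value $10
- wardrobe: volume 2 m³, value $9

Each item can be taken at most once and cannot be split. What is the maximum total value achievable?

This is a 0/1 knapsack; check combinations near the capacity.
- bookshelf+washer: volume 6+2=8, value 60+10=70
- bookshelf+wardrobe: volume 6+2=8, value 60+9=69
- bookshelf: volume 6, value 60
- sofa+washer+wardrobe: volume 3+2+2=7, value 35+10+9=54
Best: $70.

$70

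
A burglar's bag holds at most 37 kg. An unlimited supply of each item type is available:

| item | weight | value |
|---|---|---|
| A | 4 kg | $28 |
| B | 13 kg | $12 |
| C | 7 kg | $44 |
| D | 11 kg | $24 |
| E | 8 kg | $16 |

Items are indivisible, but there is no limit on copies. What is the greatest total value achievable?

$252

Best value-per-unit is A at 28/4, and filling with it alone uses weight 9×4=36. No mix of the others beats 9×28 = 252.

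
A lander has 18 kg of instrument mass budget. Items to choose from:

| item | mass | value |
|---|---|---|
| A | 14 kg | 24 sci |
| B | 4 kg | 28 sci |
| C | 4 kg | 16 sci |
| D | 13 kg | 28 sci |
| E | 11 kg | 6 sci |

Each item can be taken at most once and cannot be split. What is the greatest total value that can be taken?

56 sci

Check high-value combinations within 18 kg:
- B+D: mass 4+13=17, value 28+28=56
- A+B: mass 14+4=18, value 24+28=52
- B+C: mass 4+4=8, value 28+16=44
- C+D: mass 4+13=17, value 16+28=44
Best: 56 sci.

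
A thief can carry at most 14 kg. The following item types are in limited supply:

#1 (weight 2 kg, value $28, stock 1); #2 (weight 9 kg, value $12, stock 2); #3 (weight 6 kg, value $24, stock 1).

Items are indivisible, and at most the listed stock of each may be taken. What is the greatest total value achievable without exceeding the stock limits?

$52

Best selections within weight 14 and stock limits:
- 1×#1 + 1×#3: weight 8, value 52
- 1×#1 + 1×#2: weight 11, value 40
- 1×#1: weight 2, value 28
Best: $52.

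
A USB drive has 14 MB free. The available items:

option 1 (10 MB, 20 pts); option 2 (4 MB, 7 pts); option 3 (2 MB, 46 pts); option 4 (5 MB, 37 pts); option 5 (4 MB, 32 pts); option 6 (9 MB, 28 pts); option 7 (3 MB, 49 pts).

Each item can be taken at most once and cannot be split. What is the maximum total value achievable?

164 pts

Check high-value combinations within 14 MB:
- option 3+option 4+option 5+option 7: size 2+5+4+3=14, value 46+37+32+49=164
- option 2+option 3+option 4+option 7: size 4+2+5+3=14, value 7+46+37+49=139
- option 2+option 3+option 5+option 7: size 4+2+4+3=13, value 7+46+32+49=134
- option 3+option 4+option 7: size 2+5+3=10, value 46+37+49=132
- option 3+option 5+option 7: size 2+4+3=9, value 46+32+49=127
Best: 164 pts.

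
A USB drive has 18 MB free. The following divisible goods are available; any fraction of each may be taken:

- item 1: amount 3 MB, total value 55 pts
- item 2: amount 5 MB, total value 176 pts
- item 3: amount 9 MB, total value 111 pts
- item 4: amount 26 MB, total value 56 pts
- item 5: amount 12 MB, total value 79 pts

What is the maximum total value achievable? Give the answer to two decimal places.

Take in order of value per unit:
- item 2 (176/5 per unit): all 5 → value 176, running total 176.00
- item 1 (55/3 per unit): all 3 → value 55, running total 231.00
- item 3 (111/9 per unit): all 9 → value 111, running total 342.00
- item 5 (79/12 per unit): 1 of 12 → value 1×79/12 = 6.5833, running total 348.58
Total 348.58.

348.58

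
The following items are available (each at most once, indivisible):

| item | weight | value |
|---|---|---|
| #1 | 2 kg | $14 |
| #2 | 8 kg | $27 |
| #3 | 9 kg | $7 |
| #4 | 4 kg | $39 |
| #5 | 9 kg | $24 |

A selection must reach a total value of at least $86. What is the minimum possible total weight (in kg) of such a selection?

21

Subsets with value ≥ 86, sorted by total weight:
- #2+#4+#5: weight 21, value 90
- #1+#2+#4+#5: weight 23, value 104
Minimum weight: 21 kg.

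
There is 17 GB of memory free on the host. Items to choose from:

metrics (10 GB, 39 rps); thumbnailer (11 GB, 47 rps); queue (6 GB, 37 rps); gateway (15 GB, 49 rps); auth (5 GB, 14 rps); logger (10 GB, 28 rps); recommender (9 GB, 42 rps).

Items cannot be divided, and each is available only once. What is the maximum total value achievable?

Check high-value combinations within 17 GB:
- thumbnailer+queue: memory 11+6=17, value 47+37=84
- queue+recommender: memory 6+9=15, value 37+42=79
- metrics+queue: memory 10+6=16, value 39+37=76
- queue+logger: memory 6+10=16, value 37+28=65
Best: 84 rps.

84 rps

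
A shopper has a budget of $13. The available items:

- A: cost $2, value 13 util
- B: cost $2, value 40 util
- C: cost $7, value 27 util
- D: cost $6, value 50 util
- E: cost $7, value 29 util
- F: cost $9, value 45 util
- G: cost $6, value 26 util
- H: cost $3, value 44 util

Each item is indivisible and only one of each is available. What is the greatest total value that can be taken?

147 util

Check high-value combinations within $13:
- A+B+D+H: cost 2+2+6+3=13, value 13+40+50+44=147
- B+D+H: cost 2+6+3=11, value 40+50+44=134
- A+B+G+H: cost 2+2+6+3=13, value 13+40+26+44=123
Best: 147 util.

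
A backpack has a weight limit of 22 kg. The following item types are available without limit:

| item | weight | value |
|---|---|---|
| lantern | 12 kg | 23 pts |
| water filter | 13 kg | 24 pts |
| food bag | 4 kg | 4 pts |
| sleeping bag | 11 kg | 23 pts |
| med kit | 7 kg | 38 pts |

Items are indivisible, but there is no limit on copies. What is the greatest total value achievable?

Best value-per-unit is med kit at 38/7, and filling with it alone uses weight 3×7=21. No mix of the others beats 3×38 = 114.

114 pts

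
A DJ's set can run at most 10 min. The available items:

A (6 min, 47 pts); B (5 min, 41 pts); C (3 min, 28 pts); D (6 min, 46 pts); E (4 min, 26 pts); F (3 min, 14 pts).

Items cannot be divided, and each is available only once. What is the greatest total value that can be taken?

This is a 0/1 knapsack; check combinations near the capacity.
- A+C: duration 6+3=9, value 47+28=75
- C+D: duration 3+6=9, value 28+46=74
- A+E: duration 6+4=10, value 47+26=73
Best: 75 pts.

75 pts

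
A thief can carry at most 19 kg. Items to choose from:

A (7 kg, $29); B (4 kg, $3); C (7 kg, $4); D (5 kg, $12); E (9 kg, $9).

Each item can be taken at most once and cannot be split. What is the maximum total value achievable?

$45

Check high-value combinations within 19 kg:
- A+C+D: weight 7+7+5=19, value 29+4+12=45
- A+B+D: weight 7+4+5=16, value 29+3+12=44
- A+D: weight 7+5=12, value 29+12=41
- A+E: weight 7+9=16, value 29+9=38
- A+B+C: weight 7+4+7=18, value 29+3+4=36
Best: $45.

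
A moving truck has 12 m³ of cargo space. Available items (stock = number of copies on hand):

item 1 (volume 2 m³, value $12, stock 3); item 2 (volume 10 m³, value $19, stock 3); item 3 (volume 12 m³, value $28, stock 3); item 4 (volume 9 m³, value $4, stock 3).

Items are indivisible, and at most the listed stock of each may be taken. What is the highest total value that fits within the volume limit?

Best selections within volume 12 and stock limits:
- 3×item 1: volume 6, value 36
- 1×item 1 + 1×item 2: volume 12, value 31
- 1×item 3: volume 12, value 28
- 2×item 1: volume 4, value 24
Best: $36.

$36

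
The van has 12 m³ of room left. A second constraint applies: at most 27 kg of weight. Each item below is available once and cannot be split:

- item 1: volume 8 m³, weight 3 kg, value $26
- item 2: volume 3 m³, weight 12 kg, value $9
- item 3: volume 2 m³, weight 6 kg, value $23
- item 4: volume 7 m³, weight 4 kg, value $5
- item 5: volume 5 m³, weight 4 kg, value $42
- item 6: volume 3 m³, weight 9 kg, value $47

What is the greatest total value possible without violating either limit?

$112

Feasible sets respecting both limits:
- item 3+item 5+item 6: volume 10, weight 19, value 112
- item 2+item 5+item 6: volume 11, weight 25, value 98
- item 5+item 6: volume 8, weight 13, value 89
Best: $112.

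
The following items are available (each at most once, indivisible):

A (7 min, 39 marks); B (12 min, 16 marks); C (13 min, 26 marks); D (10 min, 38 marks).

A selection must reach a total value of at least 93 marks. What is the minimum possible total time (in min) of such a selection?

29

Subsets with value ≥ 93, sorted by total time:
- A+B+D: time 29, value 93
- A+C+D: time 30, value 103
Minimum time: 29 min.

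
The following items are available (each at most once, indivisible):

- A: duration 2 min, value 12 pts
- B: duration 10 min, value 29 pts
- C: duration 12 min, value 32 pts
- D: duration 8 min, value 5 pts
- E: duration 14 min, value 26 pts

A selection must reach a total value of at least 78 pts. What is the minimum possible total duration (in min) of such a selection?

Subsets with value ≥ 78, sorted by total duration:
- A+B+C+D: duration 32, value 78
- B+C+E: duration 36, value 87
Minimum duration: 32 min.

32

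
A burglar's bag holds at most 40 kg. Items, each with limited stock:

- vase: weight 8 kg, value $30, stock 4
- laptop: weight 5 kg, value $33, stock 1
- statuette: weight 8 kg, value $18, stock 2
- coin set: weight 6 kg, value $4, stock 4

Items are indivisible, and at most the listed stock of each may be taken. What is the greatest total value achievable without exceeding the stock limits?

$153

Best selections within weight 40 and stock limits:
- 4×vase + 1×laptop: weight 37, value 153
- 3×vase + 1×laptop + 1×statuette: weight 37, value 141
- 4×vase + 1×statuette: weight 40, value 138
- 2×vase + 1×laptop + 2×statuette: weight 37, value 129
Best: $153.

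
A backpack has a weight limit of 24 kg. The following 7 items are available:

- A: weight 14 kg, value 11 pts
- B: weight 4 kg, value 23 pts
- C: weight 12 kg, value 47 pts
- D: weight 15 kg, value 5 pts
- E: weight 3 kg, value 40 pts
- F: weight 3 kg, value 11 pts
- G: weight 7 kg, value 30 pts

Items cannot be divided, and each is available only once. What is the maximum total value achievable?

121 pts

Check high-value combinations within 24 kg:
- B+C+E+F: weight 4+12+3+3=22, value 23+47+40+11=121
- C+E+G: weight 12+3+7=22, value 47+40+30=117
- B+C+E: weight 4+12+3=19, value 23+47+40=110
- B+E+F+G: weight 4+3+3+7=17, value 23+40+11+30=104
- B+C+G: weight 4+12+7=23, value 23+47+30=100
Best: 121 pts.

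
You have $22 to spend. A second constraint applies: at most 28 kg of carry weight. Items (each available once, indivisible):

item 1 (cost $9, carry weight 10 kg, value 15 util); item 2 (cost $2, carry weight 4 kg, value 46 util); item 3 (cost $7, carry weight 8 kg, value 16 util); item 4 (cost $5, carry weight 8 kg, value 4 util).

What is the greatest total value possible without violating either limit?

77 util

Feasible sets respecting both limits:
- item 1+item 2+item 3: cost 18, carry weight 22, value 77
- item 2+item 3+item 4: cost 14, carry weight 20, value 66
- item 1+item 2+item 4: cost 16, carry weight 22, value 65
- item 2+item 3: cost 9, carry weight 12, value 62
Best: 77 util.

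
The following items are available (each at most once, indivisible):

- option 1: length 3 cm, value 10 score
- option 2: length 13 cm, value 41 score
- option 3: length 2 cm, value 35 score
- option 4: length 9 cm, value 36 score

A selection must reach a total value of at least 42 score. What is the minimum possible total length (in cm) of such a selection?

Subsets with value ≥ 42, sorted by total length:
- option 1+option 3: length 5, value 45
- option 3+option 4: length 11, value 71
- option 1+option 4: length 12, value 46
Minimum length: 5 cm.

5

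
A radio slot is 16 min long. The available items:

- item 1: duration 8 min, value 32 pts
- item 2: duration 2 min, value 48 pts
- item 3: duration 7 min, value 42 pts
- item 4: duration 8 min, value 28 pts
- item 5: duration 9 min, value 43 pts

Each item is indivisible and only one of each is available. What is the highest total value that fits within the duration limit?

91 pts

This is a 0/1 knapsack; check combinations near the capacity.
- item 2+item 5: duration 2+9=11, value 48+43=91
- item 2+item 3: duration 2+7=9, value 48+42=90
- item 3+item 5: duration 7+9=16, value 42+43=85
- item 1+item 2: duration 8+2=10, value 32+48=80
Best: 91 pts.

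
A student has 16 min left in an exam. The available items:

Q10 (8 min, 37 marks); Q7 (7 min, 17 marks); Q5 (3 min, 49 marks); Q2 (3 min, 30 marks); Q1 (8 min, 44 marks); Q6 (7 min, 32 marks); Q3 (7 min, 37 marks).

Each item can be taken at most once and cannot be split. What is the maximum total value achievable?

Check high-value combinations within 16 min:
- Q5+Q2+Q1: time 3+3+8=14, value 49+30+44=123
- Q5+Q2+Q3: time 3+3+7=13, value 49+30+37=116
- Q10+Q5+Q2: time 8+3+3=14, value 37+49+30=116
Best: 123 marks.

123 marks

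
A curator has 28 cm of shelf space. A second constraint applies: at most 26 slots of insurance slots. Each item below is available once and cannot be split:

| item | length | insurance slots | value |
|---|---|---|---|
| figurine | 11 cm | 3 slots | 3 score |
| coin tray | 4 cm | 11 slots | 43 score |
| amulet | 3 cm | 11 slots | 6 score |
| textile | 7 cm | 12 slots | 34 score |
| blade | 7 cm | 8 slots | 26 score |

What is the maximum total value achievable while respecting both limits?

Feasible sets respecting both limits:
- figurine+coin tray+textile: length 22, insurance slots 26, value 80
- coin tray+textile: length 11, insurance slots 23, value 77
- figurine+coin tray+blade: length 22, insurance slots 22, value 72
Best: 80 score.

80 score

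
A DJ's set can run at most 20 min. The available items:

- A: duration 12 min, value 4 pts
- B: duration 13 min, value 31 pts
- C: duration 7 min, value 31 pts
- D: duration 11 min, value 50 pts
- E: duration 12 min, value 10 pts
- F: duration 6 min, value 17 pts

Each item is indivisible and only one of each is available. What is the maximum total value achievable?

Check high-value combinations within 20 min:
- C+D: duration 7+11=18, value 31+50=81
- D+F: duration 11+6=17, value 50+17=67
- B+C: duration 13+7=20, value 31+31=62
- D: duration 11, value 50
Best: 81 pts.

81 pts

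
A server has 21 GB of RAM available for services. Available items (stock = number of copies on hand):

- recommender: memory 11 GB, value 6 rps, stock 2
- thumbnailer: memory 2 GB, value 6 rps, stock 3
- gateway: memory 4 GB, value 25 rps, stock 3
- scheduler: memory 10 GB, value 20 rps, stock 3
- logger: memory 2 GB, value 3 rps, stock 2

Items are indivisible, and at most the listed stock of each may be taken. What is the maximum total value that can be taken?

Best selections within memory 21 and stock limits:
- 3×thumbnailer + 3×gateway + 1×logger: memory 20, value 96
- 3×thumbnailer + 3×gateway: memory 18, value 93
- 2×thumbnailer + 3×gateway + 2×logger: memory 20, value 93
- 2×thumbnailer + 3×gateway + 1×logger: memory 18, value 90
Best: 96 rps.

96 rps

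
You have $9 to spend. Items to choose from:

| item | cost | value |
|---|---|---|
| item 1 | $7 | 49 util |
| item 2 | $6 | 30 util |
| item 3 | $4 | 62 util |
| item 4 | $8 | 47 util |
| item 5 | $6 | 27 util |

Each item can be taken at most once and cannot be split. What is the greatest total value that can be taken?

Check high-value combinations within $9:
- item 3: cost 4, value 62
- item 1: cost 7, value 49
- item 4: cost 8, value 47
Best: 62 util.

62 util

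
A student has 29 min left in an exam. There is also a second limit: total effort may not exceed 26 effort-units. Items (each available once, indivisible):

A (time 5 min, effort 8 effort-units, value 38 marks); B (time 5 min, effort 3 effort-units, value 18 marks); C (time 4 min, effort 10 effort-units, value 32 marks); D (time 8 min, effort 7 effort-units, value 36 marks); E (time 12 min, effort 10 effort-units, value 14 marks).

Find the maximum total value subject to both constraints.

106 marks

Feasible sets respecting both limits:
- A+C+D: time 17, effort 25, value 106
- A+B+D: time 18, effort 18, value 92
- A+B+C: time 14, effort 21, value 88
Best: 106 marks.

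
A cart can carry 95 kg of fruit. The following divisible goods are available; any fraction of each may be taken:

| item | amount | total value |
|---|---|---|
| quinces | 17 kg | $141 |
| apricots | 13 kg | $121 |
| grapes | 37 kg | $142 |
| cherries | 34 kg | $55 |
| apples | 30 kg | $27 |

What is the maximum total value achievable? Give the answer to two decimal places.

449.29

Take in order of value per unit:
- apricots (121/13 per unit): all 13 → value 121, running total 121.00
- quinces (141/17 per unit): all 17 → value 141, running total 262.00
- grapes (142/37 per unit): all 37 → value 142, running total 404.00
- cherries (55/34 per unit): 28 of 34 → value 28×55/34 = 45.2941, running total 449.29
Total 449.29.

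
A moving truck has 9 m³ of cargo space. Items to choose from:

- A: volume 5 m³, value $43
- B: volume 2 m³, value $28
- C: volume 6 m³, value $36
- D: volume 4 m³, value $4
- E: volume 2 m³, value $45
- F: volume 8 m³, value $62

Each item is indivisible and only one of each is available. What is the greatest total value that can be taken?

$116

Check high-value combinations within 9 m³:
- A+B+E: volume 5+2+2=9, value 43+28+45=116
- A+E: volume 5+2=7, value 43+45=88
- C+E: volume 6+2=8, value 36+45=81
- B+D+E: volume 2+4+2=8, value 28+4+45=77
- B+E: volume 2+2=4, value 28+45=73
Best: $116.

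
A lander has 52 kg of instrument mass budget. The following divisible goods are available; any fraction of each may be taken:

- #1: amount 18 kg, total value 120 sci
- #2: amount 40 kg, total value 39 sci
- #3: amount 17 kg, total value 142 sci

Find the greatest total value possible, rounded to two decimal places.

278.58

Take in order of value per unit:
- #3 (142/17 per unit): all 17 → value 142, running total 142.00
- #1 (120/18 per unit): all 18 → value 120, running total 262.00
- #2 (39/40 per unit): 17 of 40 → value 17×39/40 = 16.5750, running total 278.58
Total 278.58.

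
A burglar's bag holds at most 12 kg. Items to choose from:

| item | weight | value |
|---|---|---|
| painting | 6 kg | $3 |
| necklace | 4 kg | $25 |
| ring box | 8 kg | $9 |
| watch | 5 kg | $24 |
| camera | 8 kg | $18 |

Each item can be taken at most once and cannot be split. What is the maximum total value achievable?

$49

This is a 0/1 knapsack; check combinations near the capacity.
- necklace+watch: weight 4+5=9, value 25+24=49
- necklace+camera: weight 4+8=12, value 25+18=43
- necklace+ring box: weight 4+8=12, value 25+9=34
Best: $49.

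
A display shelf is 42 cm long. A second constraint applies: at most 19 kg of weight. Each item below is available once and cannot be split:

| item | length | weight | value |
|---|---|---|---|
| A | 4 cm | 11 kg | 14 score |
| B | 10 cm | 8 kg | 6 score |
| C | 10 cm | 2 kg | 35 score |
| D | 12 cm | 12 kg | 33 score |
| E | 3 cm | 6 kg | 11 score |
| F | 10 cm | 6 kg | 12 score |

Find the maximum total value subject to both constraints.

68 score

Feasible sets respecting both limits:
- C+D: length 22, weight 14, value 68
- A+C+F: length 24, weight 19, value 61
- A+C+E: length 17, weight 19, value 60
Best: 68 score.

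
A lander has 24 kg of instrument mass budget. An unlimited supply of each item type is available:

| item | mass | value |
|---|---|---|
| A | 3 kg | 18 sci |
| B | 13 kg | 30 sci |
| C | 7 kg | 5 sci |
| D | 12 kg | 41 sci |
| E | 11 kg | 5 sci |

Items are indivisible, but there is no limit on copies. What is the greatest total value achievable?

Best value-per-unit is A at 18/3, and filling with it alone uses mass 8×3=24. No mix of the others beats 8×18 = 144.

144 sci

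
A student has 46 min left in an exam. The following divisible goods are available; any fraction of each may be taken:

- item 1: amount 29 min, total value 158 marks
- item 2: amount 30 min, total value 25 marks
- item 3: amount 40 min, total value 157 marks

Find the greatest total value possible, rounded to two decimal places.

Take in order of value per unit:
- item 1 (158/29 per unit): all 29 → value 158, running total 158.00
- item 3 (157/40 per unit): 17 of 40 → value 17×157/40 = 66.7250, running total 224.73
Total 224.73.

224.73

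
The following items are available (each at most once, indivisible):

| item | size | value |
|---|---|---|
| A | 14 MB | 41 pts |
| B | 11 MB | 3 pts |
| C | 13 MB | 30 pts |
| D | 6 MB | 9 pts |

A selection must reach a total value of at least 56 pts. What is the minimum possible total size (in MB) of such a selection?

Subsets with value ≥ 56, sorted by total size:
- A+C: size 27, value 71
- A+C+D: size 33, value 80
- A+B+C: size 38, value 74
- A+B+C+D: size 44, value 83
Minimum size: 27 MB.

27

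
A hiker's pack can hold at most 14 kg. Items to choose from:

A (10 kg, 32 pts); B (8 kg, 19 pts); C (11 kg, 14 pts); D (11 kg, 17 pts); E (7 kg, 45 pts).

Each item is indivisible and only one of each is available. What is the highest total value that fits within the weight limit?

Check high-value combinations within 14 kg:
- E: weight 7, value 45
- A: weight 10, value 32
- B: weight 8, value 19
- D: weight 11, value 17
- C: weight 11, value 14
Best: 45 pts.

45 pts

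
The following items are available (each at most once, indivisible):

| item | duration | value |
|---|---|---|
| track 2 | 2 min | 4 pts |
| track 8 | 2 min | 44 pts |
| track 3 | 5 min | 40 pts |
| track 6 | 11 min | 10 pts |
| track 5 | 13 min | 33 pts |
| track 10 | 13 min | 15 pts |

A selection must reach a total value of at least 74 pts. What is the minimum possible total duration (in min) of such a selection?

7

Subsets with value ≥ 74, sorted by total duration:
- track 8+track 3: duration 7, value 84
- track 2+track 8+track 3: duration 9, value 88
- track 8+track 5: duration 15, value 77
- track 2+track 8+track 5: duration 17, value 81
Minimum duration: 7 min.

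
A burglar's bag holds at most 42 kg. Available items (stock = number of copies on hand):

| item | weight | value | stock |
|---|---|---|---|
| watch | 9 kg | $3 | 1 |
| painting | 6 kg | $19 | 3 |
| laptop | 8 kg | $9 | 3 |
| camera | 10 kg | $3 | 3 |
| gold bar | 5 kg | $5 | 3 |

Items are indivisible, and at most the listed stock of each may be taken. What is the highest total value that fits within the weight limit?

$84

Top feasible selections:
- 3×painting + 3×laptop: weight 42, value 84
- 3×painting + 1×laptop + 3×gold bar: weight 41, value 81
- 3×painting + 2×laptop + 1×gold bar: weight 39, value 80
- 3×painting + 1×laptop + 2×gold bar: weight 36, value 76
Best: $84.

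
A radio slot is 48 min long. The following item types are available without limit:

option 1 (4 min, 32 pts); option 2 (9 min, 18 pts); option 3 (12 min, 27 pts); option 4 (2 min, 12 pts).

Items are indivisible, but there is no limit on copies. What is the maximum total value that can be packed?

Best value-per-unit is option 1 at 32/4, and filling with it alone uses duration 12×4=48. No mix of the others beats 12×32 = 384.

384 pts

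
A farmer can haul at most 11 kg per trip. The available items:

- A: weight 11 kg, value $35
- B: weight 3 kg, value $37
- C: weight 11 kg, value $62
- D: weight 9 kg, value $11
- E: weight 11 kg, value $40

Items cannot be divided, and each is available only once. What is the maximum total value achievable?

Check high-value combinations within 11 kg:
- C: weight 11, value 62
- E: weight 11, value 40
- B: weight 3, value 37
- A: weight 11, value 35
Best: $62.

$62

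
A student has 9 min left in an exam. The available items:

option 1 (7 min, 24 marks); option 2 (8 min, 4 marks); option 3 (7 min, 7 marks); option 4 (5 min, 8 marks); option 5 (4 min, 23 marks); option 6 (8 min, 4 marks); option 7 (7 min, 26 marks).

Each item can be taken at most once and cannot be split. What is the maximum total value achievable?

Check high-value combinations within 9 min:
- option 4+option 5: time 5+4=9, value 8+23=31
- option 7: time 7, value 26
- option 1: time 7, value 24
Best: 31 marks.

31 marks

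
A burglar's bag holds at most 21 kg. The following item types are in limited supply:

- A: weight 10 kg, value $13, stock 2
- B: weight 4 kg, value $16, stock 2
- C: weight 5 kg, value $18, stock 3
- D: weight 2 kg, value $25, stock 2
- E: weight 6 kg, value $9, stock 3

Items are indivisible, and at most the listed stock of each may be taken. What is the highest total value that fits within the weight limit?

$104

Top feasible selections:
- 3×C + 2×D: weight 19, value 104
- 1×B + 2×C + 2×D: weight 18, value 102
- 2×B + 1×C + 2×D: weight 17, value 100
- 2×C + 2×D + 1×E: weight 20, value 95
Best: $104.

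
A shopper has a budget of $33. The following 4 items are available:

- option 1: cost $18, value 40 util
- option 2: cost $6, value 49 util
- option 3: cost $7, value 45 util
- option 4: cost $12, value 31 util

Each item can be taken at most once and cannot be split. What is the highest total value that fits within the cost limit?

Check high-value combinations within $33:
- option 1+option 2+option 3: cost 18+6+7=31, value 40+49+45=134
- option 2+option 3+option 4: cost 6+7+12=25, value 49+45+31=125
- option 2+option 3: cost 6+7=13, value 49+45=94
Best: 134 util.

134 util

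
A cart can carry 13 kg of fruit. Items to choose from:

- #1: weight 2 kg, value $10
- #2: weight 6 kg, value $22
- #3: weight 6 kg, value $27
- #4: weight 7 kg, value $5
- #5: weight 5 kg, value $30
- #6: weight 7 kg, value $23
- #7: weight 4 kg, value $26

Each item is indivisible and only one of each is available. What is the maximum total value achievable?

Check high-value combinations within 13 kg:
- #1+#3+#5: weight 2+6+5=13, value 10+27+30=67
- #1+#5+#7: weight 2+5+4=11, value 10+30+26=66
- #1+#3+#7: weight 2+6+4=12, value 10+27+26=63
- #1+#2+#5: weight 2+6+5=13, value 10+22+30=62
- #1+#6+#7: weight 2+7+4=13, value 10+23+26=59
Best: $67.

$67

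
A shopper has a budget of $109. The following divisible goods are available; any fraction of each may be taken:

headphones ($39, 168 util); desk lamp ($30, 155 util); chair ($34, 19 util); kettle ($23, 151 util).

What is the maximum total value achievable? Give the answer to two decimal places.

483.50

Take in order of value per unit:
- kettle (151/23 per unit): all 23 → value 151, running total 151.00
- desk lamp (155/30 per unit): all 30 → value 155, running total 306.00
- headphones (168/39 per unit): all 39 → value 168, running total 474.00
- chair (19/34 per unit): 17 of 34 → value 17×19/34 = 9.5000, running total 483.50
Total 483.50.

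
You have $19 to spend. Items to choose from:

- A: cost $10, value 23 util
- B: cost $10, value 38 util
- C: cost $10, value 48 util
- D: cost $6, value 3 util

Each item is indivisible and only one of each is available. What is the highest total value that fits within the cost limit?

Check high-value combinations within $19:
- C+D: cost 10+6=16, value 48+3=51
- C: cost 10, value 48
- B+D: cost 10+6=16, value 38+3=41
- B: cost 10, value 38
Best: 51 util.

51 util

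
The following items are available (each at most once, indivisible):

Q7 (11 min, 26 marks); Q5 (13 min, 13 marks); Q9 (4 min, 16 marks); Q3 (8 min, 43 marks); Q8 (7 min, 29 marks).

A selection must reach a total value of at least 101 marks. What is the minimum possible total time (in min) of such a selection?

30

Subsets with value ≥ 101, sorted by total time:
- Q7+Q9+Q3+Q8: time 30, value 114
- Q5+Q9+Q3+Q8: time 32, value 101
Minimum time: 30 min.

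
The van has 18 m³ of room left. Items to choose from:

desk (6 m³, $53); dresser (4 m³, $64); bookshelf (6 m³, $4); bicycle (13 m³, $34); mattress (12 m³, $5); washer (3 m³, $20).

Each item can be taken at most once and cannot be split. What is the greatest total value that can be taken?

Check high-value combinations within 18 m³:
- desk+dresser+washer: volume 6+4+3=13, value 53+64+20=137
- desk+dresser+bookshelf: volume 6+4+6=16, value 53+64+4=121
- desk+dresser: volume 6+4=10, value 53+64=117
- dresser+bicycle: volume 4+13=17, value 64+34=98
Best: $137.

$137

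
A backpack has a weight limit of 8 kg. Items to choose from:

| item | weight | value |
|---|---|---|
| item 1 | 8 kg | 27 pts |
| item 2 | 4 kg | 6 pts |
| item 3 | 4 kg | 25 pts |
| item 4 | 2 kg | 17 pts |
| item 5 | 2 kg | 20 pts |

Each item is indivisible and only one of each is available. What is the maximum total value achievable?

62 pts

Check high-value combinations within 8 kg:
- item 3+item 4+item 5: weight 4+2+2=8, value 25+17+20=62
- item 3+item 5: weight 4+2=6, value 25+20=45
- item 2+item 4+item 5: weight 4+2+2=8, value 6+17+20=43
- item 3+item 4: weight 4+2=6, value 25+17=42
- item 4+item 5: weight 2+2=4, value 17+20=37
Best: 62 pts.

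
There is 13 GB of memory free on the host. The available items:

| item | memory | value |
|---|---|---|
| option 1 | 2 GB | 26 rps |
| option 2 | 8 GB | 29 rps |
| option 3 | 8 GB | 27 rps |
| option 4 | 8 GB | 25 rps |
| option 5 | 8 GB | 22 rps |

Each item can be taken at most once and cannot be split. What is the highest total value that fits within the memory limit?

This is a 0/1 knapsack; check combinations near the capacity.
- option 1+option 2: memory 2+8=10, value 26+29=55
- option 1+option 3: memory 2+8=10, value 26+27=53
- option 1+option 4: memory 2+8=10, value 26+25=51
- option 1+option 5: memory 2+8=10, value 26+22=48
Best: 55 rps.

55 rps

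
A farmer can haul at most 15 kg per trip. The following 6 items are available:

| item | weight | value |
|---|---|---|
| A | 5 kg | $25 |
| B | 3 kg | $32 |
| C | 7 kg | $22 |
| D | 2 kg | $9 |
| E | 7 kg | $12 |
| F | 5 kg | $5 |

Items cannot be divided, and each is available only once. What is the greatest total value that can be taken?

$79

Check high-value combinations within 15 kg:
- A+B+C: weight 5+3+7=15, value 25+32+22=79
- A+B+D+F: weight 5+3+2+5=15, value 25+32+9+5=71
- A+B+E: weight 5+3+7=15, value 25+32+12=69
- A+B+D: weight 5+3+2=10, value 25+32+9=66
Best: $79.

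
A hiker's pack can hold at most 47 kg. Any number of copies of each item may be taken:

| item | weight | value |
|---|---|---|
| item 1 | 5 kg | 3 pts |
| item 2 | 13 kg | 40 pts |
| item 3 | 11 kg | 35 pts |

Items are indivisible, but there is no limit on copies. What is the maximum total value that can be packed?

145 pts

Best value-per-unit is item 3 at 35/11; filling with it alone gives 4×35 = 140.
Optimal mix: 1×item 2 + 3×item 3 → weight 46, value 145.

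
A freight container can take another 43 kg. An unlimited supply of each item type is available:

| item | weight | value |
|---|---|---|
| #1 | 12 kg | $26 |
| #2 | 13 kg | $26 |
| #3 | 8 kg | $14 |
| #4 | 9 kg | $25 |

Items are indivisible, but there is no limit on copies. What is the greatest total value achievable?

$103

Best value-per-unit is #4 at 25/9; filling with it alone gives 4×25 = 100.
Optimal mix: 2×#3 + 3×#4 → weight 43, value 103.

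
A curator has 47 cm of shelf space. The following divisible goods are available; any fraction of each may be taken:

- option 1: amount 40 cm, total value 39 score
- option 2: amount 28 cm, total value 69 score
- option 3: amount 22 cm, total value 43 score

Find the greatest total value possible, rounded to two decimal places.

106.14

Take in order of value per unit:
- option 2 (69/28 per unit): all 28 → value 69, running total 69.00
- option 3 (43/22 per unit): 19 of 22 → value 19×43/22 = 37.1364, running total 106.14
Total 106.14.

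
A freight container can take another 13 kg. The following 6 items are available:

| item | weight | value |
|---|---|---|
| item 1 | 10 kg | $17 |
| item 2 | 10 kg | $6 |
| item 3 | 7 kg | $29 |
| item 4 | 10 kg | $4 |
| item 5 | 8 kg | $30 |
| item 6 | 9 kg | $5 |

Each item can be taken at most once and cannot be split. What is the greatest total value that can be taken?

Check high-value combinations within 13 kg:
- item 5: weight 8, value 30
- item 3: weight 7, value 29
- item 1: weight 10, value 17
- item 2: weight 10, value 6
Best: $30.

$30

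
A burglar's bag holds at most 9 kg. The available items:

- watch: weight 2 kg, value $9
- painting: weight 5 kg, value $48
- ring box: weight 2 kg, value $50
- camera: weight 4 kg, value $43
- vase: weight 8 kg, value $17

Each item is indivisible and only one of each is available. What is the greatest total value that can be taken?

$107

This is a 0/1 knapsack; check combinations near the capacity.
- watch+painting+ring box: weight 2+5+2=9, value 9+48+50=107
- watch+ring box+camera: weight 2+2+4=8, value 9+50+43=102
- painting+ring box: weight 5+2=7, value 48+50=98
- ring box+camera: weight 2+4=6, value 50+43=93
- painting+camera: weight 5+4=9, value 48+43=91
Best: $107.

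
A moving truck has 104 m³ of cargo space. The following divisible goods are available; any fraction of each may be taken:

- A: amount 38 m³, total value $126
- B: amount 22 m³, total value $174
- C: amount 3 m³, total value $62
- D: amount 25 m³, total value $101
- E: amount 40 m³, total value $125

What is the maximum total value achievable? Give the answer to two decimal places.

513.00

Take in order of value per unit:
- C (62/3 per unit): all 3 → value 62, running total 62.00
- B (174/22 per unit): all 22 → value 174, running total 236.00
- D (101/25 per unit): all 25 → value 101, running total 337.00
- A (126/38 per unit): all 38 → value 126, running total 463.00
- E (125/40 per unit): 16 of 40 → value 16×125/40 = 50.0000, running total 513.00
Total 513.00.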